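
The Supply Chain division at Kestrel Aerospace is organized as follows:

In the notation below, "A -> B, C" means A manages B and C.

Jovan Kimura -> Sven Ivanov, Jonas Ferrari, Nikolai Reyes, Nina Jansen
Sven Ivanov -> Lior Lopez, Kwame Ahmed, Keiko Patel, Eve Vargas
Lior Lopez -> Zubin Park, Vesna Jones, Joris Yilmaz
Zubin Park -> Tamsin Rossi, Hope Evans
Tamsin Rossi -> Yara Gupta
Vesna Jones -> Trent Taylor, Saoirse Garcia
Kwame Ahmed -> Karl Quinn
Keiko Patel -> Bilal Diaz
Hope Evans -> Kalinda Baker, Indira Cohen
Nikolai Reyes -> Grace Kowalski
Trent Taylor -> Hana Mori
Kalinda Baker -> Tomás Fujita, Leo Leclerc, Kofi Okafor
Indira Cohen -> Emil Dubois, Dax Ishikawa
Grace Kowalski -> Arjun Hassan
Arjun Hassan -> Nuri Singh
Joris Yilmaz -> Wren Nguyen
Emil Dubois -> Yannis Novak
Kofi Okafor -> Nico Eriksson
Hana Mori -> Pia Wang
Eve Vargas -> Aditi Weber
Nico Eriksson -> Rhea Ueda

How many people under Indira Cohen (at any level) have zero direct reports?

2

The people in Indira Cohen's organization with no one reporting to them are Dax Ishikawa, Yannis Novak. That is 2.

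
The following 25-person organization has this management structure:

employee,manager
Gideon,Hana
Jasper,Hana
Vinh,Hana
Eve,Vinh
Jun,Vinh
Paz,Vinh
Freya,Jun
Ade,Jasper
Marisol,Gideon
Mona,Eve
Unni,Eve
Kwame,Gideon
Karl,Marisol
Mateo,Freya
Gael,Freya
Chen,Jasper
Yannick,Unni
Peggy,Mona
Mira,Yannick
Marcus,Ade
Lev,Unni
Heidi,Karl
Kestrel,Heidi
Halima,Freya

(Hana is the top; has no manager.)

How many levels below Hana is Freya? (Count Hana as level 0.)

3

Chain from Freya up to Hana: Freya → Jun → Vinh → Hana. That is 3 steps up, so Freya is 3 levels below Hana.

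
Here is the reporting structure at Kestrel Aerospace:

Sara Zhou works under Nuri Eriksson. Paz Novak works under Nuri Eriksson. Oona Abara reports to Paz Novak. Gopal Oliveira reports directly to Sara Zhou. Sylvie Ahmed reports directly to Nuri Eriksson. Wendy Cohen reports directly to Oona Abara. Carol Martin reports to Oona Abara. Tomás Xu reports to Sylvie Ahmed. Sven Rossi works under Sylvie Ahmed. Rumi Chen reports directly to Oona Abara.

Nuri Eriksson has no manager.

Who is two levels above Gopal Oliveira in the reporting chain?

Gopal Oliveira reports to Sara Zhou, and Sara Zhou reports to Nuri Eriksson. So Gopal Oliveira's skip-level manager is Nuri Eriksson.

Nuri Eriksson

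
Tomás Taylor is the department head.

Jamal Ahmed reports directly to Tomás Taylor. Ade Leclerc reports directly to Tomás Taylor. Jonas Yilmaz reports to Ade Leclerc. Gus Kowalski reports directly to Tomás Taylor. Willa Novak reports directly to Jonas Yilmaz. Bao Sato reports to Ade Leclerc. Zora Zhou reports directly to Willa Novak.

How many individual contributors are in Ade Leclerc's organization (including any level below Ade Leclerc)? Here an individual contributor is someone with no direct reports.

The people in Ade Leclerc's organization with no one reporting to them are Bao Sato, Zora Zhou. That is 2.

2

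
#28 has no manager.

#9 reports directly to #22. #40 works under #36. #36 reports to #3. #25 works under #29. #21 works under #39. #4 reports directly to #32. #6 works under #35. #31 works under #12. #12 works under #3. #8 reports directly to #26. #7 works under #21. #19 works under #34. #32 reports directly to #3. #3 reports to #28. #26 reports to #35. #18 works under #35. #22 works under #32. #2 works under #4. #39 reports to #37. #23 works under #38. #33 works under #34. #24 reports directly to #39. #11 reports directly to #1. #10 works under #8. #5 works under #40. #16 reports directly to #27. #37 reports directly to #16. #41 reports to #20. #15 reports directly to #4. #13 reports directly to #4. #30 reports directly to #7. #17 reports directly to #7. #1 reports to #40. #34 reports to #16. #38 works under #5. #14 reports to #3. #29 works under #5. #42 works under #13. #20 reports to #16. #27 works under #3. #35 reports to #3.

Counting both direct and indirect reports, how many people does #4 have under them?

4

#4 directly manages #13, #2, #15. Under #13: #42 (1). #2 has no reports. #15 has no reports. So #4's organization is 3 direct reports plus everyone under them: 2 + 1 + 1 = 4.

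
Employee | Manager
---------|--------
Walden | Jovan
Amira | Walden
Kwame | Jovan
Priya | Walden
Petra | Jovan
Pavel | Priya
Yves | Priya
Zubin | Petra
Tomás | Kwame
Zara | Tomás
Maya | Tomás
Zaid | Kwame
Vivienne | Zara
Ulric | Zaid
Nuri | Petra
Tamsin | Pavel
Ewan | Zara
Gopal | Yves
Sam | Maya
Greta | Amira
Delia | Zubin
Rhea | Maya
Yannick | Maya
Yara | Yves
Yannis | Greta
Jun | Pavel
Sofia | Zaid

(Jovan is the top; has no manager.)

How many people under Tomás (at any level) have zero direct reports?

5

The people in Tomás's organization with no one reporting to them are Yannick, Rhea, Sam, Ewan, Vivienne. That is 5.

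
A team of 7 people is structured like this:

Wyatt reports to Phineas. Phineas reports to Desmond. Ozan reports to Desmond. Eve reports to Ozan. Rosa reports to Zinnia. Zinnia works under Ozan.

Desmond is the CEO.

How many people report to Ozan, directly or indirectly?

Ozan directly manages Zinnia, Eve. Under Zinnia: Rosa (1). Eve has no reports. So Ozan's organization is 2 direct reports plus everyone under them: 2 + 1 = 3.

3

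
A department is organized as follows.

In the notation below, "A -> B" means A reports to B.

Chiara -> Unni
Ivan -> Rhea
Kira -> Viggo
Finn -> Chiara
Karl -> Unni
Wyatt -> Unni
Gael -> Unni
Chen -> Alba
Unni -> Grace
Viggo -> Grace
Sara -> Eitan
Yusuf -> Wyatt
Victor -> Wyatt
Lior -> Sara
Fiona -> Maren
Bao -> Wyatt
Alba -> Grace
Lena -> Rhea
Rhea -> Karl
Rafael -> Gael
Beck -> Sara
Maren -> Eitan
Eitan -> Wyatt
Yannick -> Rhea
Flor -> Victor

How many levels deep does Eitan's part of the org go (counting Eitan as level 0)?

The longest chain under Eitan runs Eitan → Maren → Fiona, which is 2 levels below Eitan.

2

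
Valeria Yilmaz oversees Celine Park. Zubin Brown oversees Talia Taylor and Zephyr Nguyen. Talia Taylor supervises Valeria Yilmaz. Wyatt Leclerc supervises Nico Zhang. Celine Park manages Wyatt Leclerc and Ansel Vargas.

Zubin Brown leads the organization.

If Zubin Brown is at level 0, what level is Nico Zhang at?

5

Chain from Nico Zhang up to Zubin Brown: Nico Zhang → Wyatt Leclerc → Celine Park → Valeria Yilmaz → Talia Taylor → Zubin Brown. That is 5 steps up, so Nico Zhang is 5 levels below Zubin Brown.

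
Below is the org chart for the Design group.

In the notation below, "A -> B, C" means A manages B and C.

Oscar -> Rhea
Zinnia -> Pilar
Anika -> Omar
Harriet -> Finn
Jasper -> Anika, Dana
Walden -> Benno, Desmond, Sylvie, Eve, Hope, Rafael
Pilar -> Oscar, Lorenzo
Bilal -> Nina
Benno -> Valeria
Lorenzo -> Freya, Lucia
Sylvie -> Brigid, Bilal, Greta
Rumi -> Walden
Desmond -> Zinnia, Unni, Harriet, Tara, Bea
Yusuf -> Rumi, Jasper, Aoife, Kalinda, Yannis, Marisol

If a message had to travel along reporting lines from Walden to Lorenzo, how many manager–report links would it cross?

4

Lorenzo is in Walden's organization: the chain from Lorenzo up to Walden is Lorenzo → Pilar → Zinnia → Desmond → Walden, which is 4 links.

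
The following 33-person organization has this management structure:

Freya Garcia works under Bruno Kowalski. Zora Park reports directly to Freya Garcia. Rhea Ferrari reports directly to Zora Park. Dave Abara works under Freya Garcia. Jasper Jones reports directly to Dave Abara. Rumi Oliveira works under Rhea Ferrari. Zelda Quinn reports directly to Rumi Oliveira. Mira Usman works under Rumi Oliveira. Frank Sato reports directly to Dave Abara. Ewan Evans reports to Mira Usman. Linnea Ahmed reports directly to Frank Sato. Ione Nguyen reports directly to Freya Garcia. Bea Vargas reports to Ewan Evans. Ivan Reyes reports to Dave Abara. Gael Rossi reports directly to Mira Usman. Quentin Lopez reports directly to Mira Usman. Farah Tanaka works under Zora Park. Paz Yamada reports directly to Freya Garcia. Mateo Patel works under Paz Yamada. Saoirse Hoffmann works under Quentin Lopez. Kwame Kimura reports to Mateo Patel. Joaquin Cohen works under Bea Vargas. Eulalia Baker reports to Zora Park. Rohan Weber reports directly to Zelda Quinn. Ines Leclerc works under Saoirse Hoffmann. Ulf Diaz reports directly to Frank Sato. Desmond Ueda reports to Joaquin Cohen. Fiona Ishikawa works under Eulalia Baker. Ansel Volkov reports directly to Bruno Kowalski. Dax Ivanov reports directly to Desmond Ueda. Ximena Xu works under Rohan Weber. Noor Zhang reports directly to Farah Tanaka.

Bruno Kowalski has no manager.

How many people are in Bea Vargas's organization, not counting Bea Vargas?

3

Bea Vargas directly manages Joaquin Cohen. Under Joaquin Cohen: Desmond Ueda, Dax Ivanov (2). That's 3 in total.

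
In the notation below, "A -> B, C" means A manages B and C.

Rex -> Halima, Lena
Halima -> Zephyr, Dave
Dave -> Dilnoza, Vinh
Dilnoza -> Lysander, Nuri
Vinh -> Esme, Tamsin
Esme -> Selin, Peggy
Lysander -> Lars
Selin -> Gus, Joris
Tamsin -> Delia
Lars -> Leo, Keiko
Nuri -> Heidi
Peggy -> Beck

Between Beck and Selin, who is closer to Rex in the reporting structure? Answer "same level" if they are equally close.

Selin

Beck is 6 levels below Rex; Selin is 5. Selin is higher.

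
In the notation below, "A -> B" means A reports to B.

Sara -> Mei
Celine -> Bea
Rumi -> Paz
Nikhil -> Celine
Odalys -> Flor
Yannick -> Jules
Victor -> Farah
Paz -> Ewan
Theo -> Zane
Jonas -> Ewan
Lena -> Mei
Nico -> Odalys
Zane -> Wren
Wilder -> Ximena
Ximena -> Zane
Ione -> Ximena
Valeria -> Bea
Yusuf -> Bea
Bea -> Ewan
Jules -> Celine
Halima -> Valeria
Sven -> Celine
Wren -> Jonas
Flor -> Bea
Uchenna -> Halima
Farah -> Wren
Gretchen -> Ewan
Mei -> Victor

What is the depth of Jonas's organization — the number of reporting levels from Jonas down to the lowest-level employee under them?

5

The longest chain under Jonas runs Jonas → Wren → Farah → Victor → Mei → Lena, which is 5 levels below Jonas.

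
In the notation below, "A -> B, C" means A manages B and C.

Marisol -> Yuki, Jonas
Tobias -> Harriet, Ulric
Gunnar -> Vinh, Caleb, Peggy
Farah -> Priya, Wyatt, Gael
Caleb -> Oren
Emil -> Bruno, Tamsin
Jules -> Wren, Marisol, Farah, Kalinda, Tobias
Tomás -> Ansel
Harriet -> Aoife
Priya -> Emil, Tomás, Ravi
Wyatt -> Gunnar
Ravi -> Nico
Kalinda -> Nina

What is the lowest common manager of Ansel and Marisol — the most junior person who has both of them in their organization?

Ansel's chain of managers is Tomás, Priya, Farah, Jules. Marisol's chain of managers is Jules. The first manager that appears in both chains is Jules.

Jules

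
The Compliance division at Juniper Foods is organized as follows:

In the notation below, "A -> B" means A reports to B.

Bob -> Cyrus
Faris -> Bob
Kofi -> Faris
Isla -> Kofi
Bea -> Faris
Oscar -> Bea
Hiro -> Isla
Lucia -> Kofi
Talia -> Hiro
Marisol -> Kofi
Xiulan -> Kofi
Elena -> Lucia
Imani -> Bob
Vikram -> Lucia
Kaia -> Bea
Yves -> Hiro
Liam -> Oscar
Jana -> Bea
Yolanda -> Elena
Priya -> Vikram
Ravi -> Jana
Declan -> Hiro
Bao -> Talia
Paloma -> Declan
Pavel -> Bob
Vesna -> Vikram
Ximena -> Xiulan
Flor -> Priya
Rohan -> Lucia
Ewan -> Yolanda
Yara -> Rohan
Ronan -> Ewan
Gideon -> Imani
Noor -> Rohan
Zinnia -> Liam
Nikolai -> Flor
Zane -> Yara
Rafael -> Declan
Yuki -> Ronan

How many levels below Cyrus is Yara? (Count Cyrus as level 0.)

Chain from Yara up to Cyrus: Yara → Rohan → Lucia → Kofi → Faris → Bob → Cyrus. That is 6 steps up, so Yara is 6 levels below Cyrus.

6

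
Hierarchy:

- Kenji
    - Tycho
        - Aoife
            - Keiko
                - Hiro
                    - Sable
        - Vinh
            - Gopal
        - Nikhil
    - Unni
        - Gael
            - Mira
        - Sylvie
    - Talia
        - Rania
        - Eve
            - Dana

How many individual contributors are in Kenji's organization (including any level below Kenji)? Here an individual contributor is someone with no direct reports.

7

The people in Kenji's organization with no one reporting to them are Dana, Rania, Sylvie, Mira, Nikhil, Gopal, Sable. That is 7.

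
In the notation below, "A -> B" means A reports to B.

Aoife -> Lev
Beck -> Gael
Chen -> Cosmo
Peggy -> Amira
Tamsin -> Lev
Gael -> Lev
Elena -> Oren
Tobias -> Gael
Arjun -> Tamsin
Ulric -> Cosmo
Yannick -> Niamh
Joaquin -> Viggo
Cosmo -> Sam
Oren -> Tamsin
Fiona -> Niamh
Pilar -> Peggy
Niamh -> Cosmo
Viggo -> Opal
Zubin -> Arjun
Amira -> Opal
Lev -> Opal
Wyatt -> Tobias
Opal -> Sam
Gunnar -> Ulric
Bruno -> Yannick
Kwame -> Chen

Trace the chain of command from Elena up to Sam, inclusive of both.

Elena reports to Oren. Oren reports to Tamsin. Tamsin reports to Lev. Lev reports to Opal. Opal reports to Sam. Sam is at the top.

Elena -> Oren -> Tamsin -> Lev -> Opal -> Sam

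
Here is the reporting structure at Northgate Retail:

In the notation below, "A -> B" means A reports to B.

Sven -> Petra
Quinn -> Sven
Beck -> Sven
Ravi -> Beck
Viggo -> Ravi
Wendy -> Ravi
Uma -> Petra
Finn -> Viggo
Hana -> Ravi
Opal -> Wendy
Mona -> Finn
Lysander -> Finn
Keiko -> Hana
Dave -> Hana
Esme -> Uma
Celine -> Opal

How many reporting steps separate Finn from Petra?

5

Chain from Finn up to Petra: Finn → Viggo → Ravi → Beck → Sven → Petra. That is 5 steps up, so Finn is 5 levels below Petra.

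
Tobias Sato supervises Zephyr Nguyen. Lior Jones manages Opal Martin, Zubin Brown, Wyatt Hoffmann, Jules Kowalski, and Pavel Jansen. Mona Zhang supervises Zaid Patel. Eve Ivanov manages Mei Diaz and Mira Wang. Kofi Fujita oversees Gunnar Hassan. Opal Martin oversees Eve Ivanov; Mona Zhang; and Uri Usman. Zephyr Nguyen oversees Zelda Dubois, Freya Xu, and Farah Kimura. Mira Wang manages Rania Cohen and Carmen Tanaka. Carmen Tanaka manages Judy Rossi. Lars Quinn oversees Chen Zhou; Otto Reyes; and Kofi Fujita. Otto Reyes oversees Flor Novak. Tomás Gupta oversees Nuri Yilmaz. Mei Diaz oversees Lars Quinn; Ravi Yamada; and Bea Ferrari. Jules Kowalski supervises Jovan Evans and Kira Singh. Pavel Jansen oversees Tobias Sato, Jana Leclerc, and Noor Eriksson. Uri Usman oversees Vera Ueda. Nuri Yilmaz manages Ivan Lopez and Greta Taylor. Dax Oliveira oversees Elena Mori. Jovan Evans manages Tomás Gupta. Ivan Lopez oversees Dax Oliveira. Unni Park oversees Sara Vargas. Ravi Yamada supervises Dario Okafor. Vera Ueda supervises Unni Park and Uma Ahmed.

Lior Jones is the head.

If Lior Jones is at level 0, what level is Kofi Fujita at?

Chain from Kofi Fujita up to Lior Jones: Kofi Fujita → Lars Quinn → Mei Diaz → Eve Ivanov → Opal Martin → Lior Jones. That is 5 steps up, so Kofi Fujita is 5 levels below Lior Jones.

5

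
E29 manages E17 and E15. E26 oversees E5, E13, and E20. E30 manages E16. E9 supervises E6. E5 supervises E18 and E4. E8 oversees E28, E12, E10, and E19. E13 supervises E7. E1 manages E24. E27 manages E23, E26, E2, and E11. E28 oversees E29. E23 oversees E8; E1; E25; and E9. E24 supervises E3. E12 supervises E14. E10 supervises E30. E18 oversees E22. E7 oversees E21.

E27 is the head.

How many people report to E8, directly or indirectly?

10

E8 directly manages E28, E12, E10, E19. Under E28: E29, E17, E15 (3). Under E12: E14 (1). Under E10: E30, E16 (2). E19 has no reports. So E8's organization is 4 direct reports plus everyone under them: 4 + 2 + 3 + 1 = 10.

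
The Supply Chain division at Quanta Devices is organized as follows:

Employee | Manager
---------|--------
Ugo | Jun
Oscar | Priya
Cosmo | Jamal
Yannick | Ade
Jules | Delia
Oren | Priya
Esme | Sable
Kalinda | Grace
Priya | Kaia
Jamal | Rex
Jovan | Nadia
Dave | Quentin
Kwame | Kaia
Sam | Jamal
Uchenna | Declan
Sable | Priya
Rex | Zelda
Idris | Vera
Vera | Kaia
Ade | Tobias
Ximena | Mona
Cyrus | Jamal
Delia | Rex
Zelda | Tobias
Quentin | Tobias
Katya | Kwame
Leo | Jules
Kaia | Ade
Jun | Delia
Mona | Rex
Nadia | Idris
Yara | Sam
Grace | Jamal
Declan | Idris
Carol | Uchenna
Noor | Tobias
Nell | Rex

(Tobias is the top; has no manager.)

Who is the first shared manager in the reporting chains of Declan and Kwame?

Kaia

Declan's chain of managers is Idris, Vera, Kaia, Ade, Tobias. Kwame's chain of managers is Kaia, Ade, Tobias. The first manager that appears in both chains is Kaia.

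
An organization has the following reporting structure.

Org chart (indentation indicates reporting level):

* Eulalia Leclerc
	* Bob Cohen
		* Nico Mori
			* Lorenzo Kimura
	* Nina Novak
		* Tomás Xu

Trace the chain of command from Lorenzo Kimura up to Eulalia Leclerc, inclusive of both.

Lorenzo Kimura -> Nico Mori -> Bob Cohen -> Eulalia Leclerc

Lorenzo Kimura reports to Nico Mori. Nico Mori reports to Bob Cohen. Bob Cohen reports to Eulalia Leclerc. Eulalia Leclerc is at the top.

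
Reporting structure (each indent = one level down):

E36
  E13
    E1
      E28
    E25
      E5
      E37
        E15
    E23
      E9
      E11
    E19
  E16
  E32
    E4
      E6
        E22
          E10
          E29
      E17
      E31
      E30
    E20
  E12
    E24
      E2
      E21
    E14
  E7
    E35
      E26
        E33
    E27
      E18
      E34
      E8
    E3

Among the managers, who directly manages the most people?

E36

Direct-report counts: E36 has 5; E7 has 3; E27 has 3; E35 has 1; E26 has 1; E12 has 2; E24 has 2; E32 has 2; E4 has 4; E6 has 1; E22 has 2; E13 has 4; E23 has 2; E25 has 2; E37 has 1; E1 has 1. The largest is 5, held by E36.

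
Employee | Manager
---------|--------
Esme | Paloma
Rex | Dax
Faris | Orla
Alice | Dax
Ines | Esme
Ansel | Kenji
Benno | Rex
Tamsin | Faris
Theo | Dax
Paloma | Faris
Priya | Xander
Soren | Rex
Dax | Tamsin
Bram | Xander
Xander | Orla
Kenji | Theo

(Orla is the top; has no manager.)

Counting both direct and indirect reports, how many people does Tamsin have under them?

8

Tamsin directly manages Dax. Under Dax: Theo, Kenji, Ansel, Alice, Rex, Benno, Soren (7). That's 8 in total.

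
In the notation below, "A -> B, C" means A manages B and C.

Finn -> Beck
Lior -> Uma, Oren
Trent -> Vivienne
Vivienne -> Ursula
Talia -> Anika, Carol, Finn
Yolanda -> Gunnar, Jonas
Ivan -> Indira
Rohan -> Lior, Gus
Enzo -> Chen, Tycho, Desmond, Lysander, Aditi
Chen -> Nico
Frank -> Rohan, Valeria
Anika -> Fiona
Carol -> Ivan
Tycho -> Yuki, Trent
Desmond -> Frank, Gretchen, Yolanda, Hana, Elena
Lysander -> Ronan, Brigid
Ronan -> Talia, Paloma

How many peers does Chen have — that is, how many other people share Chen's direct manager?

4

Chen reports to Enzo. Enzo's other direct reports are Tycho, Desmond, Lysander, Aditi — 4 peers.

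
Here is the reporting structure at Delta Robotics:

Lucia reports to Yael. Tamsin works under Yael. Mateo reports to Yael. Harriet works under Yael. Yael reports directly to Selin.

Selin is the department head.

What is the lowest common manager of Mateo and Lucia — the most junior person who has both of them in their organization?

Yael

Mateo's chain of managers is Yael, Selin. Lucia's chain of managers is Yael, Selin. The first manager that appears in both chains is Yael.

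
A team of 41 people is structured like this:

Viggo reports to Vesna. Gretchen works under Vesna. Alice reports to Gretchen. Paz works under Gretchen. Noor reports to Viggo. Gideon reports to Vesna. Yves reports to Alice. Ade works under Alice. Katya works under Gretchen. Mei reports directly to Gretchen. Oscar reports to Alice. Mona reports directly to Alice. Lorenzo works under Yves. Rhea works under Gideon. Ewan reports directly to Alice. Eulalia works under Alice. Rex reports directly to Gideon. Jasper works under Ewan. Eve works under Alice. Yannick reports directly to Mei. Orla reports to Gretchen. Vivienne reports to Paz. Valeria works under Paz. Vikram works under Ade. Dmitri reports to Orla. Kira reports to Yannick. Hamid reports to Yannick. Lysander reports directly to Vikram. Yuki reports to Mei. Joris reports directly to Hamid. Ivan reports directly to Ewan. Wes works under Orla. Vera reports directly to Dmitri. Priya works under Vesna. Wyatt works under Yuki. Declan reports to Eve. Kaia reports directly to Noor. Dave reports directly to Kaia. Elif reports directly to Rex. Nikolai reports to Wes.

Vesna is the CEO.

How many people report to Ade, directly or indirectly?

2

Ade directly manages Vikram. Under Vikram: Lysander (1). That's 2 in total.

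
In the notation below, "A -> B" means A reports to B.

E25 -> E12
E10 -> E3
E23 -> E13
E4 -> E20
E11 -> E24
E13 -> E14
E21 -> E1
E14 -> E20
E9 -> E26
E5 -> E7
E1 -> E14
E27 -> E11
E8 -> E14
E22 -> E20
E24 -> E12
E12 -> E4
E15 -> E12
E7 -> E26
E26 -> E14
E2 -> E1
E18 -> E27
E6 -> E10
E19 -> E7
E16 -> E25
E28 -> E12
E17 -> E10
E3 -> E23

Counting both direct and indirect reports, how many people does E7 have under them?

E7 directly manages E5, E19. E5 has no reports. E19 has no reports. So E7's organization is 2 direct reports plus everyone under them: 1 + 1 = 2.

2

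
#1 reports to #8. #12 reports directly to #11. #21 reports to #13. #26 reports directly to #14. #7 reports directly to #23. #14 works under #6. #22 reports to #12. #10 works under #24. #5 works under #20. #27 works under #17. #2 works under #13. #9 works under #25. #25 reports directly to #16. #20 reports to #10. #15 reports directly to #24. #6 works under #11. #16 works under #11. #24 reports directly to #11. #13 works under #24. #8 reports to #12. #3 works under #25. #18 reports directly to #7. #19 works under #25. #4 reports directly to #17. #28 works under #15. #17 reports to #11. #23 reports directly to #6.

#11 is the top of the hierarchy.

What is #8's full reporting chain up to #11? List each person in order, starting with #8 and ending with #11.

#8 reports to #12. #12 reports to #11. #11 is at the top.

#8 -> #12 -> #11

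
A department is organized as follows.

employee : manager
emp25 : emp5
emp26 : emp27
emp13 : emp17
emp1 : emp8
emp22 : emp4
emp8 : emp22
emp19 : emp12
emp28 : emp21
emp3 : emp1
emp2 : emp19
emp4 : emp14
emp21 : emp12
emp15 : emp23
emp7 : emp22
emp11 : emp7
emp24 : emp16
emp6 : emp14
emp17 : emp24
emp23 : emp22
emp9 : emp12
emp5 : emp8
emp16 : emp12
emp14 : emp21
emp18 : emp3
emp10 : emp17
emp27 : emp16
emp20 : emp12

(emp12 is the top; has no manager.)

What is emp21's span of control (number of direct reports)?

emp21 directly manages emp28, emp14. That is 2 direct reports.

2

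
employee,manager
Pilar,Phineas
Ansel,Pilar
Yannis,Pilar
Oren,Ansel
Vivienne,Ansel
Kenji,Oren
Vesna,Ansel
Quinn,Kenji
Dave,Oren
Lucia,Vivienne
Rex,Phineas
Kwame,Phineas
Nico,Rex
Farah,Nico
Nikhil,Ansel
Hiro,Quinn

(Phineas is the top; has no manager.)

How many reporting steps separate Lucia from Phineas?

4

Chain from Lucia up to Phineas: Lucia → Vivienne → Ansel → Pilar → Phineas. That is 4 steps up, so Lucia is 4 levels below Phineas.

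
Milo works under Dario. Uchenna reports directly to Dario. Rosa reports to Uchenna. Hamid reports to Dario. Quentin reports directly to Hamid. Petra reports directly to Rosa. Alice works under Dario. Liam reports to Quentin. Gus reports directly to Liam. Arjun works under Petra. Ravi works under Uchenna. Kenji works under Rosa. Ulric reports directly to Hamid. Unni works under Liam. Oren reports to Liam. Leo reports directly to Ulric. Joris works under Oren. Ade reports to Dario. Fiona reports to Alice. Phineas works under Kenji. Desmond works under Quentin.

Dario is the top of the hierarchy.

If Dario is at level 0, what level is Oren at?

Chain from Oren up to Dario: Oren → Liam → Quentin → Hamid → Dario. That is 4 steps up, so Oren is 4 levels below Dario.

4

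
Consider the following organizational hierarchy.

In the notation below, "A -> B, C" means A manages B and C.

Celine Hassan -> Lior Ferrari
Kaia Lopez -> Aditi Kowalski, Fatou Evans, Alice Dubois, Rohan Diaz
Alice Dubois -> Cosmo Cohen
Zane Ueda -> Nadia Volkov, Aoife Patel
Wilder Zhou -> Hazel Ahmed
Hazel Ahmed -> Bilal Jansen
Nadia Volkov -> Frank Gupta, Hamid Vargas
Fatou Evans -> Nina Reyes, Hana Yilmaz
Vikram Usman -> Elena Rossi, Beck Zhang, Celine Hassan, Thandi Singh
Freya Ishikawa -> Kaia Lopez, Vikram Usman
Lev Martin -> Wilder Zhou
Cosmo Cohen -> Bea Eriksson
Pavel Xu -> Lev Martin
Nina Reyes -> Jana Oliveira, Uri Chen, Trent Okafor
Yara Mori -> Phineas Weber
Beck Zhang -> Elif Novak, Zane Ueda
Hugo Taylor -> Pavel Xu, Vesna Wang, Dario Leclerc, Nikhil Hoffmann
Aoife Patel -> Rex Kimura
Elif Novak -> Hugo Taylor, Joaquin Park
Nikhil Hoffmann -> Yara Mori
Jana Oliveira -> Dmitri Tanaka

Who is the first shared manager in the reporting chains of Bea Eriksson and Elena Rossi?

Bea Eriksson's chain of managers is Cosmo Cohen, Alice Dubois, Kaia Lopez, Freya Ishikawa. Elena Rossi's chain of managers is Vikram Usman, Freya Ishikawa. The first manager that appears in both chains is Freya Ishikawa.

Freya Ishikawa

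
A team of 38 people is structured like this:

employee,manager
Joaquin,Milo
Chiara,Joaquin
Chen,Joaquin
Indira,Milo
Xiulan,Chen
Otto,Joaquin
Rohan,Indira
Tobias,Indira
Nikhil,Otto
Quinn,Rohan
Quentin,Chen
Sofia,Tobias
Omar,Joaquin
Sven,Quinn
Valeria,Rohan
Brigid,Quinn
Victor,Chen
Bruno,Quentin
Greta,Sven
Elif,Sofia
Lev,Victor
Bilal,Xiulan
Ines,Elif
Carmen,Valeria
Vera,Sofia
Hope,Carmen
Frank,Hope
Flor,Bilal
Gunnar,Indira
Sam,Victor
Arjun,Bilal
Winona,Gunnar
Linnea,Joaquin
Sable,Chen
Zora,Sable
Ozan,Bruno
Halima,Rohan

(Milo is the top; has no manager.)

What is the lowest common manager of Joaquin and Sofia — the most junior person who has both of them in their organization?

Joaquin's chain of managers is Milo. Sofia's chain of managers is Tobias, Indira, Milo. The first manager that appears in both chains is Milo.

Milo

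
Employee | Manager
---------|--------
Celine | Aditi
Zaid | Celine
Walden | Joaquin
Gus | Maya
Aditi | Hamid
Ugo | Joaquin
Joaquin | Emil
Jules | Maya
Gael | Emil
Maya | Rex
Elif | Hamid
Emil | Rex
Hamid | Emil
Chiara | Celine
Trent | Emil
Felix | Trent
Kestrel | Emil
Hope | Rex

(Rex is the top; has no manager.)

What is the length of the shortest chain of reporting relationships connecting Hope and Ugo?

4

Hope is 1 level below Rex, and Ugo is 3 levels below Rex (their lowest common manager). The shortest path runs up from Hope to Rex and back down to Ugo: 1 + 3 = 4 links.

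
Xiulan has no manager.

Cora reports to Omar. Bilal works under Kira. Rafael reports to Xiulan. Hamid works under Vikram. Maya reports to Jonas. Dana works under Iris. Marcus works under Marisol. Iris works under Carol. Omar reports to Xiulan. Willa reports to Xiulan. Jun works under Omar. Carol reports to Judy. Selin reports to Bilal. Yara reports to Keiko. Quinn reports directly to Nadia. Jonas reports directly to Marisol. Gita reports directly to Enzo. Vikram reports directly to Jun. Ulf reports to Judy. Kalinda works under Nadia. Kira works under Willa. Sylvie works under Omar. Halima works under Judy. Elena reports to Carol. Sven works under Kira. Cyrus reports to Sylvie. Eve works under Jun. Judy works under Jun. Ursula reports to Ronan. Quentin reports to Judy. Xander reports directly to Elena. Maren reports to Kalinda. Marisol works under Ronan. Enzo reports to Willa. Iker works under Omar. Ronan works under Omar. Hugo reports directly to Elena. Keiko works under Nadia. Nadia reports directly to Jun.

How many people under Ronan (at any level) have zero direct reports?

3

The people in Ronan's organization with no one reporting to them are Ursula, Maya, Marcus. That is 3.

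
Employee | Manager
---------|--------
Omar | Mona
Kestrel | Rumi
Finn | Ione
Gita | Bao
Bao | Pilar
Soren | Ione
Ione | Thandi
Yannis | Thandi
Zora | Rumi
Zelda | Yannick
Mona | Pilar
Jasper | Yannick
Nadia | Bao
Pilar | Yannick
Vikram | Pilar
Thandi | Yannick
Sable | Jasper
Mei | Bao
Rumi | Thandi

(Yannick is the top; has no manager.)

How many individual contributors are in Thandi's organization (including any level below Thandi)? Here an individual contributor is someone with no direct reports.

The people in Thandi's organization with no one reporting to them are Soren, Finn, Yannis, Zora, Kestrel. That is 5.

5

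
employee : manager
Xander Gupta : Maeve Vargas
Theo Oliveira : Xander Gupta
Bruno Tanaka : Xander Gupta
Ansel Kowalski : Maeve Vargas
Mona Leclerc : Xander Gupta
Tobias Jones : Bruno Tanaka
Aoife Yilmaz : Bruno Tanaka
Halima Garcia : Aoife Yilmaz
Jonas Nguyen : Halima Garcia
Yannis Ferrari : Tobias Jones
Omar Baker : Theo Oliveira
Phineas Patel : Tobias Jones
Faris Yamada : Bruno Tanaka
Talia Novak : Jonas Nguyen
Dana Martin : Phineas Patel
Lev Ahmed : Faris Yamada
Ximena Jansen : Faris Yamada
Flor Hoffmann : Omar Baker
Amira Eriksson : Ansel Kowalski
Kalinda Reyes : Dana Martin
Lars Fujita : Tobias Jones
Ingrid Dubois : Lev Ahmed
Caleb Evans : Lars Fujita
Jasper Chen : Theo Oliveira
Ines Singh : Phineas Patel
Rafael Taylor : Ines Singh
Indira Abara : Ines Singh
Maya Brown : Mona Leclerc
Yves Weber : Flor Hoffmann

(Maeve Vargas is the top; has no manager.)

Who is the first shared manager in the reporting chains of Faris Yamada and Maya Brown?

Faris Yamada's chain of managers is Bruno Tanaka, Xander Gupta, Maeve Vargas. Maya Brown's chain of managers is Mona Leclerc, Xander Gupta, Maeve Vargas. The first manager that appears in both chains is Xander Gupta.

Xander Gupta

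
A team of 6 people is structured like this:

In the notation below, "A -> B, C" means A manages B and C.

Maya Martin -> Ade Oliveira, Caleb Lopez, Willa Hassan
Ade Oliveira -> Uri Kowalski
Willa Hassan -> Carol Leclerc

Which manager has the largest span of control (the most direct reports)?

Maya Martin

Direct-report counts: Maya Martin has 3; Willa Hassan has 1; Ade Oliveira has 1. The largest is 3, held by Maya Martin.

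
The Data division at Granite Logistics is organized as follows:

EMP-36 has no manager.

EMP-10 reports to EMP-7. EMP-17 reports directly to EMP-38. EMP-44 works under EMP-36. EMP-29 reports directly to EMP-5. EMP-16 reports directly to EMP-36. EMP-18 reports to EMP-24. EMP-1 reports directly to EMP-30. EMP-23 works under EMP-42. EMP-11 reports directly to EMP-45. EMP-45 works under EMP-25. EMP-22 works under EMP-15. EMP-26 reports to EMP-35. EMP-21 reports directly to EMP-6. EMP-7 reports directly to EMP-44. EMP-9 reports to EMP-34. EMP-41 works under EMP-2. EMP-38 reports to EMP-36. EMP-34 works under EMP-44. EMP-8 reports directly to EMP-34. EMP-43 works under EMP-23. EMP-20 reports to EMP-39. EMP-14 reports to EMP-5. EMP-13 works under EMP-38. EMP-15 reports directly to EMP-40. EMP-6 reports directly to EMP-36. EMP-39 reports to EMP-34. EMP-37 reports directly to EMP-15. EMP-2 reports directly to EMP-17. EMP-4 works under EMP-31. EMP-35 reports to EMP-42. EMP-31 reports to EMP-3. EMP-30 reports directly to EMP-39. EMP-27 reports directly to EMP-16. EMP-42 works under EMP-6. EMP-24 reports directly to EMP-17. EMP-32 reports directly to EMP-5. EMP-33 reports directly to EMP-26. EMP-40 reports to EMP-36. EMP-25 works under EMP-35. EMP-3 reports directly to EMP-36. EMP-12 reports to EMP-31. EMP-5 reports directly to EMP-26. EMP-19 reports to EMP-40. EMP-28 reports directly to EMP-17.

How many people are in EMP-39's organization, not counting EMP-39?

EMP-39 directly manages EMP-30, EMP-20. Under EMP-30: EMP-1 (1). EMP-20 has no reports. So EMP-39's organization is 2 direct reports plus everyone under them: 2 + 1 = 3.

3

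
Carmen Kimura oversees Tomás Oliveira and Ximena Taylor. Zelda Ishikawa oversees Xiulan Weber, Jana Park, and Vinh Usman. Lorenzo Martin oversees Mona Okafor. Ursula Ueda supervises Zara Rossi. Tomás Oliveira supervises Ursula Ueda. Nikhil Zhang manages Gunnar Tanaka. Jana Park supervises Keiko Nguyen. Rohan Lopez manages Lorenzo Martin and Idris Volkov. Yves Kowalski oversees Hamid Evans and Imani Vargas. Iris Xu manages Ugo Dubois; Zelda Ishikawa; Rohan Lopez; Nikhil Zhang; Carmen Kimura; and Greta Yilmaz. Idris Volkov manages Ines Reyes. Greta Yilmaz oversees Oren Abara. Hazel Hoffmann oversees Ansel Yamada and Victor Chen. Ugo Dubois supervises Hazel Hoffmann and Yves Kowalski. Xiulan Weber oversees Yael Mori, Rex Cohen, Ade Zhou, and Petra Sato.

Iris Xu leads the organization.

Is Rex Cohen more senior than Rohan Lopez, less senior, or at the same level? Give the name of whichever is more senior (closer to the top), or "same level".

Rohan Lopez

Rex Cohen is 3 levels below Iris Xu; Rohan Lopez is 1. Rohan Lopez is higher.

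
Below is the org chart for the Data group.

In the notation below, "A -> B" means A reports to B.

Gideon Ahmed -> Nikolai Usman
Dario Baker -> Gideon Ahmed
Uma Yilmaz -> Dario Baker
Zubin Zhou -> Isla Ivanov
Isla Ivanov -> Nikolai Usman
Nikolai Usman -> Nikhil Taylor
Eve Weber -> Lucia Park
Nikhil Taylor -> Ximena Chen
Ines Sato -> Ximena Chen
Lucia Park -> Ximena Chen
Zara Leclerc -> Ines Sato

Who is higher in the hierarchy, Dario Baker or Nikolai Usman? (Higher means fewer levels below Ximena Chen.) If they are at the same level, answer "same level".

Nikolai Usman

Dario Baker is 4 levels below Ximena Chen; Nikolai Usman is 2. Nikolai Usman is higher.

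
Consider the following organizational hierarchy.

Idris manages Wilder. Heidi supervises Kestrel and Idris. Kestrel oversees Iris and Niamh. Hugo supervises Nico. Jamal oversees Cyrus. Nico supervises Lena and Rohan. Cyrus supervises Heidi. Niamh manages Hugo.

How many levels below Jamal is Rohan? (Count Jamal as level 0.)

7

Chain from Rohan up to Jamal: Rohan → Nico → Hugo → Niamh → Kestrel → Heidi → Cyrus → Jamal. That is 7 steps up, so Rohan is 7 levels below Jamal.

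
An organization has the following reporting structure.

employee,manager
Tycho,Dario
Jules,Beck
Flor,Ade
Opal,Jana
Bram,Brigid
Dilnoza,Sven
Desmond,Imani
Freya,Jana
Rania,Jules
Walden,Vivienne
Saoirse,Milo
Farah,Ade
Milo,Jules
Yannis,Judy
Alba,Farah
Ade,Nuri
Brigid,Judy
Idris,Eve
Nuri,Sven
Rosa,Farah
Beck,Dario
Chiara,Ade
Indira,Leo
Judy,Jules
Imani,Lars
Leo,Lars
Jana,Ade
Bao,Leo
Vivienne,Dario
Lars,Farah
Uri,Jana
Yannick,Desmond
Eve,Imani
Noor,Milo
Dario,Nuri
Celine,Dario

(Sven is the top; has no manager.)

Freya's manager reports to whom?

Ade

Freya reports to Jana, and Jana reports to Ade. So Freya's skip-level manager is Ade.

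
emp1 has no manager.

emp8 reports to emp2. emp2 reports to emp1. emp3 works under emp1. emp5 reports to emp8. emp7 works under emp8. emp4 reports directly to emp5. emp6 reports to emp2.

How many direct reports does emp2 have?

emp2 directly manages emp8, emp6. That is 2 direct reports.

2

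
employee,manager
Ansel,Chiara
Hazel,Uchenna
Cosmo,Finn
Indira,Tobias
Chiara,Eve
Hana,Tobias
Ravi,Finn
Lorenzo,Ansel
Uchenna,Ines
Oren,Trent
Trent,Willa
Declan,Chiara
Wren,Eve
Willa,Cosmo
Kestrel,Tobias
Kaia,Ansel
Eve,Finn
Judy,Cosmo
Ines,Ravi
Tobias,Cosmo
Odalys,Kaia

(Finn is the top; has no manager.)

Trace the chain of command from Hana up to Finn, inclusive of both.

Hana reports to Tobias. Tobias reports to Cosmo. Cosmo reports to Finn. Finn is at the top.

Hana -> Tobias -> Cosmo -> Finn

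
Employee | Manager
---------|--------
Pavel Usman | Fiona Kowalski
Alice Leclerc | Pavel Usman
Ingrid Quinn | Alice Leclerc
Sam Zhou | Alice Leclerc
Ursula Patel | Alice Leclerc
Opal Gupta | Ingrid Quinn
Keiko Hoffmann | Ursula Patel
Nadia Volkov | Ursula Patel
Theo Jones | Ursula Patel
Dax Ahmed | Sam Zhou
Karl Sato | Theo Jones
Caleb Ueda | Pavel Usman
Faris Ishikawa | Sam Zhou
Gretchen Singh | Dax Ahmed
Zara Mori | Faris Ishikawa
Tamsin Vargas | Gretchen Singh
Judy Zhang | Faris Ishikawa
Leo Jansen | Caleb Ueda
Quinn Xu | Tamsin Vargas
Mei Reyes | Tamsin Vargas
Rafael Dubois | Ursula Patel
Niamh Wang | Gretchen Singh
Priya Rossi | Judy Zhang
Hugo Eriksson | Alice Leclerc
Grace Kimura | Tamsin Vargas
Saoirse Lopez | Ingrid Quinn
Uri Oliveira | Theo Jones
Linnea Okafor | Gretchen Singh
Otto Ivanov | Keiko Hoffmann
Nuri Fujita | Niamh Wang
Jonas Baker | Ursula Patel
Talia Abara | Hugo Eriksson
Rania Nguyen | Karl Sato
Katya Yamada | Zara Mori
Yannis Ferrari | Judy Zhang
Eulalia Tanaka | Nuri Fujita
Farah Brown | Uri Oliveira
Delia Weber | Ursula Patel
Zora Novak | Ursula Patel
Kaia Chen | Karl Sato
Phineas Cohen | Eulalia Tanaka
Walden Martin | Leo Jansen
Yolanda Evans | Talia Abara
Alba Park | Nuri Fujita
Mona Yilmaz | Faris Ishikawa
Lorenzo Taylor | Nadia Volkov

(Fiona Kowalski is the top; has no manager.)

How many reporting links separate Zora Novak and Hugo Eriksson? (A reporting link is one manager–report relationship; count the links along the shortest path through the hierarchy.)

3

Zora Novak is 2 levels below Alice Leclerc, and Hugo Eriksson is 1 level below Alice Leclerc (their lowest common manager). The shortest path runs up from Zora Novak to Alice Leclerc and back down to Hugo Eriksson: 2 + 1 = 3 links.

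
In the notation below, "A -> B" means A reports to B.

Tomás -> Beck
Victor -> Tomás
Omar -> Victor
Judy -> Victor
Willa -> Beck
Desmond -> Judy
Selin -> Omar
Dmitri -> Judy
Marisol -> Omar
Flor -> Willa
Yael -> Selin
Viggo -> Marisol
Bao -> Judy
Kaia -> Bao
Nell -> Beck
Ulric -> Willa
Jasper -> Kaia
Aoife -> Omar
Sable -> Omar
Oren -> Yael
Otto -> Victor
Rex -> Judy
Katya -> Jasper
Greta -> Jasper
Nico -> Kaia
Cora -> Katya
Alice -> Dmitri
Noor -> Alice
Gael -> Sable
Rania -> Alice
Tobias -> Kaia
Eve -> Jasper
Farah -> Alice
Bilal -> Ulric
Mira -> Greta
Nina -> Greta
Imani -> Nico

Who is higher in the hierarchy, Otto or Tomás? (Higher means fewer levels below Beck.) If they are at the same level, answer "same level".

Tomás

Otto is 3 levels below Beck; Tomás is 1. Tomás is higher.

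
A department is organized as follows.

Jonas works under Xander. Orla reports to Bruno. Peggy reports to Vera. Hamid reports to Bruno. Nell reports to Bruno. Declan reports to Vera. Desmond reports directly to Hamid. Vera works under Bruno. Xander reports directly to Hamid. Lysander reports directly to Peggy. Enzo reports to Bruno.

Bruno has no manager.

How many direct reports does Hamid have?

Hamid directly manages Xander, Desmond. That is 2 direct reports.

2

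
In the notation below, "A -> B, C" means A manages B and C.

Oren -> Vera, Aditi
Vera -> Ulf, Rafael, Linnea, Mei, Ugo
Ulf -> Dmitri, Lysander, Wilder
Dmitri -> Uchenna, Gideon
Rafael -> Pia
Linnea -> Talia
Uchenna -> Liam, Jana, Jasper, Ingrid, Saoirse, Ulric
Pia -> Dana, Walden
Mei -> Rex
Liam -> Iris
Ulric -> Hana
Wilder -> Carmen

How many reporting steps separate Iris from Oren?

Chain from Iris up to Oren: Iris → Liam → Uchenna → Dmitri → Ulf → Vera → Oren. That is 6 steps up, so Iris is 6 levels below Oren.

6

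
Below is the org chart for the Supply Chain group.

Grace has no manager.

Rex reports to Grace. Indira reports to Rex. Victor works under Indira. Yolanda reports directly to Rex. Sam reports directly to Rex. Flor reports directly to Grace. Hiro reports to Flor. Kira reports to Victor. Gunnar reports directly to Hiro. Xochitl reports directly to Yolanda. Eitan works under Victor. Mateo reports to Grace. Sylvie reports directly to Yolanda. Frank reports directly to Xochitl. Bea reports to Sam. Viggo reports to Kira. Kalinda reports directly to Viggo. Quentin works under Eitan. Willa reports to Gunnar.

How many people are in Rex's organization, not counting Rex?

Rex directly manages Indira, Yolanda, Sam. Under Indira: Victor, Eitan, Quentin, Kira, Viggo, Kalinda (6). Under Yolanda: Sylvie, Xochitl, Frank (3). Under Sam: Bea (1). So Rex's organization is 3 direct reports plus everyone under them: 7 + 4 + 2 = 13.

13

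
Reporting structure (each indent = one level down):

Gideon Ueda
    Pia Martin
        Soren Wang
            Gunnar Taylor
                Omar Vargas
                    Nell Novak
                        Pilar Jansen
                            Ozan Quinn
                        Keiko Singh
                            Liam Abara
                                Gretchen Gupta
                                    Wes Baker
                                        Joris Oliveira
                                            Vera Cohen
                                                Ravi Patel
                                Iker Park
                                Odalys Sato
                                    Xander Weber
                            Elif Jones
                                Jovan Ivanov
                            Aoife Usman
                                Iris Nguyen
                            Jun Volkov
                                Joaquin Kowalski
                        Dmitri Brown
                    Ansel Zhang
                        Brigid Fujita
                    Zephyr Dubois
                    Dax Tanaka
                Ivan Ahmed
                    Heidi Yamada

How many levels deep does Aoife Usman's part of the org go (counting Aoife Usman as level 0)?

1

The longest chain under Aoife Usman runs Aoife Usman → Iris Nguyen, which is 1 level below Aoife Usman.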